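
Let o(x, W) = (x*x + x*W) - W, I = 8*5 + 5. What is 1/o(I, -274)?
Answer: -1/10031 ≈ -9.9691e-5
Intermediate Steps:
I = 45 (I = 40 + 5 = 45)
o(x, W) = x² - W + W*x (o(x, W) = (x² + W*x) - W = x² - W + W*x)
1/o(I, -274) = 1/(45² - 1*(-274) - 274*45) = 1/(2025 + 274 - 12330) = 1/(-10031) = -1/10031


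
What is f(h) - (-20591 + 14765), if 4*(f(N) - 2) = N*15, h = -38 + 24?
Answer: 11551/2 ≈ 5775.5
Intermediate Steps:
h = -14
f(N) = 2 + 15*N/4 (f(N) = 2 + (N*15)/4 = 2 + (15*N)/4 = 2 + 15*N/4)
f(h) - (-20591 + 14765) = (2 + (15/4)*(-14)) - (-20591 + 14765) = (2 - 105/2) - 1*(-5826) = -101/2 + 5826 = 11551/2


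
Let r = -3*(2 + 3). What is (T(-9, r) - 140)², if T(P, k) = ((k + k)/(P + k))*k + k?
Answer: 483025/16 ≈ 30189.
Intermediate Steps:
r = -15 (r = -3*5 = -15)
T(P, k) = k + 2*k²/(P + k) (T(P, k) = ((2*k)/(P + k))*k + k = (2*k/(P + k))*k + k = 2*k²/(P + k) + k = k + 2*k²/(P + k))
(T(-9, r) - 140)² = (-15*(-9 + 3*(-15))/(-9 - 15) - 140)² = (-15*(-9 - 45)/(-24) - 140)² = (-15*(-1/24)*(-54) - 140)² = (-135/4 - 140)² = (-695/4)² = 483025/16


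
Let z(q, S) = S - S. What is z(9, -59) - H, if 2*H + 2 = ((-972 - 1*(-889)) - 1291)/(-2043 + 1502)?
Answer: -146/541 ≈ -0.26987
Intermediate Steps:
z(q, S) = 0
H = 146/541 (H = -1 + (((-972 - 1*(-889)) - 1291)/(-2043 + 1502))/2 = -1 + (((-972 + 889) - 1291)/(-541))/2 = -1 + ((-83 - 1291)*(-1/541))/2 = -1 + (-1374*(-1/541))/2 = -1 + (½)*(1374/541) = -1 + 687/541 = 146/541 ≈ 0.26987)
z(9, -59) - H = 0 - 1*146/541 = 0 - 146/541 = -146/541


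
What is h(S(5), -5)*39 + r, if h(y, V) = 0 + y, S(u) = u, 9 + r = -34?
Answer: 152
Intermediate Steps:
r = -43 (r = -9 - 34 = -43)
h(y, V) = y
h(S(5), -5)*39 + r = 5*39 - 43 = 195 - 43 = 152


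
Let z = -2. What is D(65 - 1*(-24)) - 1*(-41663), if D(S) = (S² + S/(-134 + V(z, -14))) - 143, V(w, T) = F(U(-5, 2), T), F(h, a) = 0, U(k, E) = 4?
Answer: 6625005/134 ≈ 49440.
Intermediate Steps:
V(w, T) = 0
D(S) = -143 + S² - S/134 (D(S) = (S² + S/(-134 + 0)) - 143 = (S² + S/(-134)) - 143 = (S² - S/134) - 143 = -143 + S² - S/134)
D(65 - 1*(-24)) - 1*(-41663) = (-143 + (65 - 1*(-24))² - (65 - 1*(-24))/134) - 1*(-41663) = (-143 + (65 + 24)² - (65 + 24)/134) + 41663 = (-143 + 89² - 1/134*89) + 41663 = (-143 + 7921 - 89/134) + 41663 = 1042163/134 + 41663 = 6625005/134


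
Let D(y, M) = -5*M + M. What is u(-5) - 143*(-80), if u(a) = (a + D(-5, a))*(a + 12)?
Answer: 11545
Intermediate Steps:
D(y, M) = -4*M
u(a) = -3*a*(12 + a) (u(a) = (a - 4*a)*(a + 12) = (-3*a)*(12 + a) = -3*a*(12 + a))
u(-5) - 143*(-80) = 3*(-5)*(-12 - 1*(-5)) - 143*(-80) = 3*(-5)*(-12 + 5) + 11440 = 3*(-5)*(-7) + 11440 = 105 + 11440 = 11545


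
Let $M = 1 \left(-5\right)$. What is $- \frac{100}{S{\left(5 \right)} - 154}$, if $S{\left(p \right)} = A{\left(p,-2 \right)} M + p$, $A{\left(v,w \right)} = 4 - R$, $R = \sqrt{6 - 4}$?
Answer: $\frac{16900}{28511} + \frac{500 \sqrt{2}}{28511} \approx 0.61755$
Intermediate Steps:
$R = \sqrt{2} \approx 1.4142$
$A{\left(v,w \right)} = 4 - \sqrt{2}$
$M = -5$
$S{\left(p \right)} = -20 + p + 5 \sqrt{2}$ ($S{\left(p \right)} = \left(4 - \sqrt{2}\right) \left(-5\right) + p = \left(-20 + 5 \sqrt{2}\right) + p = -20 + p + 5 \sqrt{2}$)
$- \frac{100}{S{\left(5 \right)} - 154} = - \frac{100}{\left(-20 + 5 + 5 \sqrt{2}\right) - 154} = - \frac{100}{\left(-15 + 5 \sqrt{2}\right) - 154} = - \frac{100}{-169 + 5 \sqrt{2}}$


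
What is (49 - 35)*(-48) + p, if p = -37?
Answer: -709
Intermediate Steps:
(49 - 35)*(-48) + p = (49 - 35)*(-48) - 37 = 14*(-48) - 37 = -672 - 37 = -709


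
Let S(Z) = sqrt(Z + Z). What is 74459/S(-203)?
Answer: -10637*I*sqrt(406)/58 ≈ -3695.3*I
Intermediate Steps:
S(Z) = sqrt(2)*sqrt(Z) (S(Z) = sqrt(2*Z) = sqrt(2)*sqrt(Z))
74459/S(-203) = 74459/((sqrt(2)*sqrt(-203))) = 74459/((sqrt(2)*(I*sqrt(203)))) = 74459/((I*sqrt(406))) = 74459*(-I*sqrt(406)/406) = -10637*I*sqrt(406)/58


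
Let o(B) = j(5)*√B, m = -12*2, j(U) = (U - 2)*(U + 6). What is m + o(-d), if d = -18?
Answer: -24 + 99*√2 ≈ 116.01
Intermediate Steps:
j(U) = (-2 + U)*(6 + U)
m = -24
o(B) = 33*√B (o(B) = (-12 + 5² + 4*5)*√B = (-12 + 25 + 20)*√B = 33*√B)
m + o(-d) = -24 + 33*√(-1*(-18)) = -24 + 33*√18 = -24 + 33*(3*√2) = -24 + 99*√2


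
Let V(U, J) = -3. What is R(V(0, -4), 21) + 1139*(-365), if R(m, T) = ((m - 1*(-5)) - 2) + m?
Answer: -415738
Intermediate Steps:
R(m, T) = 3 + 2*m (R(m, T) = ((m + 5) - 2) + m = ((5 + m) - 2) + m = (3 + m) + m = 3 + 2*m)
R(V(0, -4), 21) + 1139*(-365) = (3 + 2*(-3)) + 1139*(-365) = (3 - 6) - 415735 = -3 - 415735 = -415738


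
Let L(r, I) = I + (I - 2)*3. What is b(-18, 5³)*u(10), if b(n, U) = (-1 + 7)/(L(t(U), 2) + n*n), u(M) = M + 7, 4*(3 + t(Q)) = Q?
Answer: 51/163 ≈ 0.31288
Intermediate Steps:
t(Q) = -3 + Q/4
u(M) = 7 + M
L(r, I) = -6 + 4*I (L(r, I) = I + (-2 + I)*3 = I + (-6 + 3*I) = -6 + 4*I)
b(n, U) = 6/(2 + n²) (b(n, U) = (-1 + 7)/((-6 + 4*2) + n*n) = 6/((-6 + 8) + n²) = 6/(2 + n²))
b(-18, 5³)*u(10) = (6/(2 + (-18)²))*(7 + 10) = (6/(2 + 324))*17 = (6/326)*17 = (6*(1/326))*17 = (3/163)*17 = 51/163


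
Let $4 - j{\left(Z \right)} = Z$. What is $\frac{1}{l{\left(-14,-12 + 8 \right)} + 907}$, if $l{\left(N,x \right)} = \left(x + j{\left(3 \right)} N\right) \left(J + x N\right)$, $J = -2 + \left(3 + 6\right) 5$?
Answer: $- \frac{1}{875} \approx -0.0011429$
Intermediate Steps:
$j{\left(Z \right)} = 4 - Z$
$J = 43$ ($J = -2 + 9 \cdot 5 = -2 + 45 = 43$)
$l{\left(N,x \right)} = \left(43 + N x\right) \left(N + x\right)$ ($l{\left(N,x \right)} = \left(x + \left(4 - 3\right) N\right) \left(43 + x N\right) = \left(x + \left(4 - 3\right) N\right) \left(43 + N x\right) = \left(x + 1 N\right) \left(43 + N x\right) = \left(x + N\right) \left(43 + N x\right) = \left(N + x\right) \left(43 + N x\right) = \left(43 + N x\right) \left(N + x\right)$)
$\frac{1}{l{\left(-14,-12 + 8 \right)} + 907} = \frac{1}{\left(43 \left(-14\right) + 43 \left(-12 + 8\right) - 14 \left(-12 + 8\right)^{2} + \left(-12 + 8\right) \left(-14\right)^{2}\right) + 907} = \frac{1}{\left(-602 + 43 \left(-4\right) - 14 \left(-4\right)^{2} - 784\right) + 907} = \frac{1}{\left(-602 - 172 - 224 - 784\right) + 907} = \frac{1}{-1782 + 907} = \frac{1}{-875} = - \frac{1}{875}$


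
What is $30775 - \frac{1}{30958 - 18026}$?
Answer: $\frac{397982299}{12932} \approx 30775.0$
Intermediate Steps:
$30775 - \frac{1}{30958 - 18026} = 30775 - \frac{1}{12932} = \frac{397982299}{12932}$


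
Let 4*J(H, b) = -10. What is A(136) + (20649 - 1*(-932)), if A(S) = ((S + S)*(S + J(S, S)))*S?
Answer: 4960013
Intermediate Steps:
J(H, b) = -5/2 (J(H, b) = (¼)*(-10) = -5/2)
A(S) = 2*S²*(-5/2 + S) (A(S) = ((S + S)*(S - 5/2))*S = ((2*S)*(-5/2 + S))*S = (2*S*(-5/2 + S))*S = 2*S²*(-5/2 + S))
A(136) + (20649 - 1*(-932)) = 136²*(-5 + 2*136) + (20649 - 1*(-932)) = 18496*(-5 + 272) + (20649 + 932) = 18496*267 + 21581 = 4938432 + 21581 = 4960013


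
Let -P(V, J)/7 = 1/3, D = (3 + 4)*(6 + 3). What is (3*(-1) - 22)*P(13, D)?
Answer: 175/3 ≈ 58.333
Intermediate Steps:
D = 63 (D = 7*9 = 63)
P(V, J) = -7/3
(3*(-1) - 22)*P(13, D) = (3*(-1) - 22)*(-7/3) = (-3 - 22)*(-7/3) = -25*(-7/3) = 175/3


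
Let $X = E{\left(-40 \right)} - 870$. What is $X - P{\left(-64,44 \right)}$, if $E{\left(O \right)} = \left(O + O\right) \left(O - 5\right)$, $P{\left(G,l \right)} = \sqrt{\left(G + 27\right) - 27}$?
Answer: $2730 - 8 i \approx 2730.0 - 8.0 i$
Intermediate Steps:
$P{\left(G,l \right)} = \sqrt{G}$ ($P{\left(G,l \right)} = \sqrt{\left(27 + G\right) - 27} = \sqrt{G}$)
$E{\left(O \right)} = 2 O \left(-5 + O\right)$
$X = 2730$ ($X = 2 \left(-40\right) \left(-5 - 40\right) - 870 = 2 \left(-40\right) \left(-45\right) - 870 = 3600 - 870 = 2730$)
$X - P{\left(-64,44 \right)} = 2730 - \sqrt{-64} = 2730 - 8 i$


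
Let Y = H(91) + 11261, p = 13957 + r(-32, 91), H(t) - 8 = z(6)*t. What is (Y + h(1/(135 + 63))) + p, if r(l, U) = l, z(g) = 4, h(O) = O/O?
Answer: 25559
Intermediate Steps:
h(O) = 1
H(t) = 8 + 4*t
p = 13925 (p = 13957 - 32 = 13925)
Y = 11633 (Y = (8 + 4*91) + 11261 = (8 + 364) + 11261 = 372 + 11261 = 11633)
(Y + h(1/(135 + 63))) + p = (11633 + 1) + 13925 = 11634 + 13925 = 25559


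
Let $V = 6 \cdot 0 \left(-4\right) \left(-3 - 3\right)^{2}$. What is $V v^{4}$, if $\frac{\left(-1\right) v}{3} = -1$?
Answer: $0$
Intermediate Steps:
$v = 3$ ($v = \left(-3\right) \left(-1\right) = 3$)
$V = 0$ ($V = 6 \cdot 0 \left(-6\right)^{2} = 0 \cdot 36 = 0$)
$V v^{4} = 0 \cdot 3^{4} = 0 \cdot 81 = 0$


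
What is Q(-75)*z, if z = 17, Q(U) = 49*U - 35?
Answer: -63070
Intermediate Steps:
Q(U) = -35 + 49*U
Q(-75)*z = (-35 + 49*(-75))*17 = (-35 - 3675)*17 = -3710*17 = -63070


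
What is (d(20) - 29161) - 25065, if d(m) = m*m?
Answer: -53826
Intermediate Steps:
d(m) = m²
(d(20) - 29161) - 25065 = (20² - 29161) - 25065 = (400 - 29161) - 25065 = -28761 - 25065 = -53826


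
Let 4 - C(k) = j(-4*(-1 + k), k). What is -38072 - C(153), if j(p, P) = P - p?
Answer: -37315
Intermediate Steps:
C(k) = 8 - 5*k (C(k) = 4 - (k - (-4)*(-1 + k)) = 4 - (k - (4 - 4*k)) = 4 - (k + (-4 + 4*k)) = 4 - (-4 + 5*k) = 4 + (4 - 5*k) = 8 - 5*k)
-38072 - C(153) = -38072 - (8 - 5*153) = -38072 - (8 - 765) = -38072 - 1*(-757) = -38072 + 757 = -37315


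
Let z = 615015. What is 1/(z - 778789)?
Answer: -1/163774 ≈ -6.1060e-6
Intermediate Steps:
1/(z - 778789) = 1/(615015 - 778789) = 1/(-163774) = -1/163774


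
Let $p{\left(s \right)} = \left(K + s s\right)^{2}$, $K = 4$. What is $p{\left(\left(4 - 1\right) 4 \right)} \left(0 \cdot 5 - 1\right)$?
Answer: $-21904$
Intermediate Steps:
$p{\left(s \right)} = \left(4 + s^{2}\right)^{2}$ ($p{\left(s \right)} = \left(4 + s s\right)^{2} = \left(4 + s^{2}\right)^{2}$)
$p{\left(\left(4 - 1\right) 4 \right)} \left(0 \cdot 5 - 1\right) = \left(4 + \left(\left(4 - 1\right) 4\right)^{2}\right)^{2} \left(0 \cdot 5 - 1\right) = \left(4 + \left(3 \cdot 4\right)^{2}\right)^{2} \left(0 - 1\right) = \left(4 + 12^{2}\right)^{2} \left(-1\right) = \left(4 + 144\right)^{2} \left(-1\right) = 148^{2} \left(-1\right) = 21904 \left(-1\right) = -21904$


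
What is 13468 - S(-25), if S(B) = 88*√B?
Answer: 13468 - 440*I ≈ 13468.0 - 440.0*I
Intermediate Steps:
13468 - S(-25) = 13468 - 88*√(-25) = 13468 - 88*5*I = 13468 - 440*I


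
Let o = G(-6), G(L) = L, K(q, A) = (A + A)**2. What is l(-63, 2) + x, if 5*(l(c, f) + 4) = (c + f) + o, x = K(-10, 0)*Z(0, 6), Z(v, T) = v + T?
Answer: -87/5 ≈ -17.400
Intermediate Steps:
K(q, A) = 4*A**2 (K(q, A) = (2*A)**2 = 4*A**2)
o = -6
Z(v, T) = T + v
x = 0 (x = (4*0**2)*(6 + 0) = (4*0)*6 = 0*6 = 0)
l(c, f) = -26/5 + c/5 + f/5 (l(c, f) = -4 + ((c + f) - 6)/5 = -4 + (-6 + c + f)/5 = -4 + (-6/5 + c/5 + f/5) = -26/5 + c/5 + f/5)
l(-63, 2) + x = (-26/5 + (1/5)*(-63) + (1/5)*2) + 0 = (-26/5 - 63/5 + 2/5) + 0 = -87/5 + 0 = -87/5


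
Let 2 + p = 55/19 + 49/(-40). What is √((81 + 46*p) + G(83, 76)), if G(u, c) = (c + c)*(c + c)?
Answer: √836430065/190 ≈ 152.22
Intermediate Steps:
G(u, c) = 4*c² (G(u, c) = (2*c)*(2*c) = 4*c²)
p = -251/760 (p = -2 + (55/19 + 49/(-40)) = -2 + (55*(1/19) + 49*(-1/40)) = -2 + (55/19 - 49/40) = -2 + 1269/760 = -251/760 ≈ -0.33026)
√((81 + 46*p) + G(83, 76)) = √((81 + 46*(-251/760)) + 4*76²) = √((81 - 5773/380) + 4*5776) = √(25007/380 + 23104) = √(8804527/380) = √836430065/190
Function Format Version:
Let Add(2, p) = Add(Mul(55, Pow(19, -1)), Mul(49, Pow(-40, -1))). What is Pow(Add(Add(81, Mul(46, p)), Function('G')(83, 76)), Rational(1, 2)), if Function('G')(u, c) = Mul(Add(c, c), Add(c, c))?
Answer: Mul(Rational(1, 190), Pow(836430065, Rational(1, 2))) ≈ 152.22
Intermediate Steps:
Function('G')(u, c) = Mul(4, Pow(c, 2)) (Function('G')(u, c) = Mul(Mul(2, c), Mul(2, c)) = Mul(4, Pow(c, 2)))
p = Rational(-251, 760) (p = Add(-2, Add(Mul(55, Pow(19, -1)), Mul(49, Pow(-40, -1)))) = Add(-2, Add(Mul(55, Rational(1, 19)), Mul(49, Rational(-1, 40)))) = Add(-2, Add(Rational(55, 19), Rational(-49, 40))) = Add(-2, Rational(1269, 760)) = Rational(-251, 760) ≈ -0.33026)
Pow(Add(Add(81, Mul(46, p)), Function('G')(83, 76)), Rational(1, 2)) = Pow(Add(Add(81, Mul(46, Rational(-251, 760))), Mul(4, Pow(76, 2))), Rational(1, 2)) = Pow(Add(Add(81, Rational(-5773, 380)), Mul(4, 5776)), Rational(1, 2)) = Pow(Add(Rational(25007, 380), 23104), Rational(1, 2)) = Pow(Rational(8804527, 380), Rational(1, 2)) = Mul(Rational(1, 190), Pow(836430065, Rational(1, 2)))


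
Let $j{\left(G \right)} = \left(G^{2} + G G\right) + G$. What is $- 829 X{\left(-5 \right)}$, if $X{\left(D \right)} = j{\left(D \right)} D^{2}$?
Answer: $-932625$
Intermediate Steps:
$j{\left(G \right)} = G + 2 G^{2}$ ($j{\left(G \right)} = \left(G^{2} + G^{2}\right) + G = 2 G^{2} + G = G + 2 G^{2}$)
$X{\left(D \right)} = D^{3} \left(1 + 2 D\right)$ ($X{\left(D \right)} = D \left(1 + 2 D\right) D^{2} = D^{3} \left(1 + 2 D\right)$)
$- 829 X{\left(-5 \right)} = - 829 \left(-5\right)^{3} \left(1 + 2 \left(-5\right)\right) = - 829 \left(- 125 \left(1 - 10\right)\right) = - 829 \left(\left(-125\right) \left(-9\right)\right) = \left(-829\right) 1125 = -932625$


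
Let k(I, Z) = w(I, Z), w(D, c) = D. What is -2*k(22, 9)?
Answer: -44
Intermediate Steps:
k(I, Z) = I
-2*k(22, 9) = -2*22 = -44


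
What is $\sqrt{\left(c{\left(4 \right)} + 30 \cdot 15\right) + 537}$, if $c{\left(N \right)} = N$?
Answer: $\sqrt{991} \approx 31.48$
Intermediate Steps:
$\sqrt{\left(c{\left(4 \right)} + 30 \cdot 15\right) + 537} = \sqrt{\left(4 + 30 \cdot 15\right) + 537} = \sqrt{\left(4 + 450\right) + 537} = \sqrt{454 + 537} = \sqrt{991}$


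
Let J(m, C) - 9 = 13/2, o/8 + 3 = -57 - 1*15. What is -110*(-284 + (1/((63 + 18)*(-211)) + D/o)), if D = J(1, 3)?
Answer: 21358860677/683640 ≈ 31243.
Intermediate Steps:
o = -600 (o = -24 + 8*(-57 - 1*15) = -24 + 8*(-57 - 15) = -24 + 8*(-72) = -24 - 576 = -600)
J(m, C) = 31/2 (J(m, C) = 9 + 13/2 = 31/2)
D = 31/2 ≈ 15.500
-110*(-284 + (1/((63 + 18)*(-211)) + D/o)) = -110*(-284 + (1/((63 + 18)*(-211)) + (31/2)/(-600))) = -110*(-284 + (-1/211/81 + (31/2)*(-1/600))) = -110*(-284 + ((1/81)*(-1/211) - 31/1200)) = -110*(-284 + (-1/17091 - 31/1200)) = -110*(-284 - 177007/6836400) = -110*(-1941714607/6836400) = 21358860677/683640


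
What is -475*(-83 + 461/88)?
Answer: 3250425/88 ≈ 36937.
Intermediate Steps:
-475*(-83 + 461/88) = -475*(-6843/88) = 3250425/88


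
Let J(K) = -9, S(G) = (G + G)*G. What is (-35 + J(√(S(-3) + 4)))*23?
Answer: -1012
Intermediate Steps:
S(G) = 2*G² (S(G) = (2*G)*G = 2*G²)
(-35 + J(√(S(-3) + 4)))*23 = (-35 - 9)*23 = -44*23 = -1012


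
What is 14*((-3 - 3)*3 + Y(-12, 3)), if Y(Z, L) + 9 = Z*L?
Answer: -882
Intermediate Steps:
Y(Z, L) = -9 + L*Z (Y(Z, L) = -9 + Z*L = -9 + L*Z)
14*((-3 - 3)*3 + Y(-12, 3)) = 14*((-3 - 3)*3 + (-9 + 3*(-12))) = 14*(-6*3 + (-9 - 36)) = 14*(-18 - 45) = 14*(-63) = -882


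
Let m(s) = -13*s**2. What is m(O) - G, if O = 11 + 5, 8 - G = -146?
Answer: -3482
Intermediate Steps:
G = 154 (G = 8 - 1*(-146) = 8 + 146 = 154)
O = 16
m(O) - G = -13*16**2 - 1*154 = -13*256 - 154 = -3328 - 154 = -3482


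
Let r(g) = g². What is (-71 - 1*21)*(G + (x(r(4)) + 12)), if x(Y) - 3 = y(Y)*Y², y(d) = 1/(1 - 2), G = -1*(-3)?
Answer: 21896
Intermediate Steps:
G = 3
y(d) = -1 (y(d) = 1/(-1) = -1)
x(Y) = 3 - Y²
(-71 - 1*21)*(G + (x(r(4)) + 12)) = (-71 - 1*21)*(3 + ((3 - (4²)²) + 12)) = (-71 - 21)*(3 + ((3 - 1*16²) + 12)) = -92*(3 + ((3 - 1*256) + 12)) = -92*(3 + ((3 - 256) + 12)) = -92*(3 + (-253 + 12)) = -92*(3 - 241) = -92*(-238) = 21896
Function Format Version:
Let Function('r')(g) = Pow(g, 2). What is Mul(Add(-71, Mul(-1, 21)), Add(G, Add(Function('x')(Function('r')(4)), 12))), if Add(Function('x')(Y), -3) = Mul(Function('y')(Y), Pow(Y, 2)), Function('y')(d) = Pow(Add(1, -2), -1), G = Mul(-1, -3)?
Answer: 21896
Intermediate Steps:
G = 3
Function('y')(d) = -1 (Function('y')(d) = Pow(-1, -1) = -1)
Function('x')(Y) = Add(3, Mul(-1, Pow(Y, 2)))
Mul(Add(-71, Mul(-1, 21)), Add(G, Add(Function('x')(Function('r')(4)), 12))) = Mul(Add(-71, Mul(-1, 21)), Add(3, Add(Add(3, Mul(-1, Pow(Pow(4, 2), 2))), 12))) = Mul(Add(-71, -21), Add(3, Add(Add(3, Mul(-1, Pow(16, 2))), 12))) = Mul(-92, Add(3, Add(Add(3, Mul(-1, 256)), 12))) = Mul(-92, Add(3, Add(Add(3, -256), 12))) = Mul(-92, Add(3, Add(-253, 12))) = Mul(-92, Add(3, -241)) = Mul(-92, -238) = 21896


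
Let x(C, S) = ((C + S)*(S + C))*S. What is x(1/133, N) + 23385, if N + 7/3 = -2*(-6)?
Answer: 11600834555/477603 ≈ 24290.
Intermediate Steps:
N = 29/3 (N = -7/3 - 2*(-6) = -7/3 + 12 = 29/3 ≈ 9.6667)
x(C, S) = S*(C + S)**2 (x(C, S) = ((C + S)*(C + S))*S = (C + S)**2*S = S*(C + S)**2)
x(1/133, N) + 23385 = 29*(1/133 + 29/3)**2/3 + 23385 = 29*(3860/399)**2/3 + 23385 = (29/3)*(14899600/159201) + 23385 = 432088400/477603 + 23385 = 11600834555/477603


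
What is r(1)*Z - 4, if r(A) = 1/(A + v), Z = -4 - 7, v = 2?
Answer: -23/3 ≈ -7.6667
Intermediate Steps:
Z = -11
r(A) = 1/(2 + A) (r(A) = 1/(A + 2) = 1/(2 + A))
r(1)*Z - 4 = -11/(2 + 1) - 4 = -11/3 - 4 = -23/3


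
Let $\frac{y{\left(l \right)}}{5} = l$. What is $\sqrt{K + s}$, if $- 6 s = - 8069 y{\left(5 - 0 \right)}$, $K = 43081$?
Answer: $\frac{\sqrt{2761266}}{6} \approx 276.95$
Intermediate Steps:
$y{\left(l \right)} = 5 l$
$s = \frac{201725}{6}$ ($s = - \frac{\left(-8069\right) 5 \left(5 - 0\right)}{6} = - \frac{\left(-8069\right) 5 \left(5 + 0\right)}{6} = - \frac{\left(-8069\right) 5 \cdot 5}{6} = - \frac{\left(-8069\right) 25}{6} = \left(- \frac{1}{6}\right) \left(-201725\right) = \frac{201725}{6} \approx 33621.0$)
$\sqrt{K + s} = \sqrt{43081 + \frac{201725}{6}} = \sqrt{\frac{460211}{6}} = \frac{\sqrt{2761266}}{6}$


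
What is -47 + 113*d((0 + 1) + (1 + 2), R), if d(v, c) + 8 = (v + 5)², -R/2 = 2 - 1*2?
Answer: 8202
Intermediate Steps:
R = 0 (R = -2*(2 - 1*2) = -2*(2 - 2) = -2*0 = 0)
d(v, c) = -8 + (5 + v)² (d(v, c) = -8 + (v + 5)² = -8 + (5 + v)²)
-47 + 113*d((0 + 1) + (1 + 2), R) = -47 + 113*(-8 + (5 + ((0 + 1) + (1 + 2)))²) = -47 + 113*(-8 + (5 + (1 + 3))²) = -47 + 113*(-8 + (5 + 4)²) = -47 + 113*(-8 + 9²) = -47 + 113*(-8 + 81) = -47 + 113*73 = -47 + 8249 = 8202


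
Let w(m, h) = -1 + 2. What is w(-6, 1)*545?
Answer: 545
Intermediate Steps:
w(m, h) = 1
w(-6, 1)*545 = 1*545 = 545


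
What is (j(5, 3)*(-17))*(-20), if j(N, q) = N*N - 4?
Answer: 7140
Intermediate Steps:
j(N, q) = -4 + N**2 (j(N, q) = N**2 - 4 = -4 + N**2)
(j(5, 3)*(-17))*(-20) = ((-4 + 5**2)*(-17))*(-20) = ((-4 + 25)*(-17))*(-20) = (21*(-17))*(-20) = -357*(-20) = 7140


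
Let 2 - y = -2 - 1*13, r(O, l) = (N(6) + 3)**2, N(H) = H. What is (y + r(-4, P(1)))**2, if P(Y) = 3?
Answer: 9604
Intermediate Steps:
r(O, l) = 81 (r(O, l) = (6 + 3)**2 = 9**2 = 81)
y = 17 (y = 2 - (-2 - 1*13) = 2 - (-2 - 13) = 2 - 1*(-15) = 2 + 15 = 17)
(y + r(-4, P(1)))**2 = (17 + 81)**2 = 98**2 = 9604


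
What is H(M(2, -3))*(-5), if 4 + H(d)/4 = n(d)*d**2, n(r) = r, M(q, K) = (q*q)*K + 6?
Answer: 4400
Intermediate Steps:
M(q, K) = 6 + K*q**2 (M(q, K) = q**2*K + 6 = K*q**2 + 6 = 6 + K*q**2)
H(d) = -16 + 4*d**3 (H(d) = -16 + 4*(d*d**2) = -16 + 4*d**3)
H(M(2, -3))*(-5) = (-16 + 4*(6 - 3*2**2)**3)*(-5) = (-16 + 4*(6 - 3*4)**3)*(-5) = (-16 + 4*(6 - 12)**3)*(-5) = (-16 + 4*(-6)**3)*(-5) = (-16 + 4*(-216))*(-5) = (-16 - 864)*(-5) = -880*(-5) = 4400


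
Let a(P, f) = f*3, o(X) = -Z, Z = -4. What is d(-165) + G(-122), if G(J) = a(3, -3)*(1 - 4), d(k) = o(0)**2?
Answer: 43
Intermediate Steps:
o(X) = 4 (o(X) = -1*(-4) = 4)
a(P, f) = 3*f
d(k) = 16 (d(k) = 4**2 = 16)
G(J) = 27 (G(J) = (3*(-3))*(1 - 4) = -9*(-3) = 27)
d(-165) + G(-122) = 16 + 27 = 43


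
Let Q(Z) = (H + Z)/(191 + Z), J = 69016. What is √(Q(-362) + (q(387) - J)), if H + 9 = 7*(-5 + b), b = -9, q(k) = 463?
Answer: I*√222719786/57 ≈ 261.82*I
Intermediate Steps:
H = -107 (H = -9 + 7*(-5 - 9) = -9 + 7*(-14) = -9 - 98 = -107)
Q(Z) = (-107 + Z)/(191 + Z)
√(Q(-362) + (q(387) - J)) = √((-107 - 362)/(191 - 362) + (463 - 1*69016)) = √(-469/(-171) + (463 - 69016)) = √(-1/171*(-469) - 68553) = √(469/171 - 68553) = √(-11722094/171) = I*√222719786/57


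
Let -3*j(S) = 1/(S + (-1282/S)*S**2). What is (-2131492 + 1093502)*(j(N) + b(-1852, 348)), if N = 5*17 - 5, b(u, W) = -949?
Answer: 30284454263641/30744 ≈ 9.8505e+8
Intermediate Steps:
N = 80 (N = 85 - 5 = 80)
j(S) = 1/(3843*S) (j(S) = -1/(3*(S + (-1282/S)*S**2)) = -1/(3*(S - 1282*S)) = -(-1/(1281*S))/3 = -(-1)/(3843*S) = 1/(3843*S))
(-2131492 + 1093502)*(j(N) + b(-1852, 348)) = (-2131492 + 1093502)*((1/3843)/80 - 949) = -1037990*((1/3843)*(1/80) - 949) = -1037990*(1/307440 - 949) = -1037990*(-291760559/307440) = 30284454263641/30744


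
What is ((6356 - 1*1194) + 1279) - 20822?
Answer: -14381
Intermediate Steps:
((6356 - 1*1194) + 1279) - 20822 = ((6356 - 1194) + 1279) - 20822 = (5162 + 1279) - 20822 = 6441 - 20822 = -14381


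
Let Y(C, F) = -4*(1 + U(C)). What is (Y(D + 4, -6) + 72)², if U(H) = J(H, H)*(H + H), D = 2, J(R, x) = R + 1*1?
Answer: 71824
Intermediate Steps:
J(R, x) = 1 + R (J(R, x) = R + 1 = 1 + R)
U(H) = 2*H*(1 + H) (U(H) = (1 + H)*(H + H) = (1 + H)*(2*H) = 2*H*(1 + H))
Y(C, F) = -4 - 8*C*(1 + C) (Y(C, F) = -4*(1 + 2*C*(1 + C)) = -4 - 8*C*(1 + C))
(Y(D + 4, -6) + 72)² = ((-4 - 8*(2 + 4)*(1 + (2 + 4))) + 72)² = ((-4 - 8*6*(1 + 6)) + 72)² = ((-4 - 8*6*7) + 72)² = ((-4 - 336) + 72)² = (-340 + 72)² = (-268)² = 71824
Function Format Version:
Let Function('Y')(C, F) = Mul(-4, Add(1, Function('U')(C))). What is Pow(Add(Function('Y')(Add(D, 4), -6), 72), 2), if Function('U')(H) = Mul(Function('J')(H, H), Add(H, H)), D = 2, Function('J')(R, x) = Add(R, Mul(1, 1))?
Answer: 71824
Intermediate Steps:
Function('J')(R, x) = Add(1, R) (Function('J')(R, x) = Add(R, 1) = Add(1, R))
Function('U')(H) = Mul(2, H, Add(1, H)) (Function('U')(H) = Mul(Add(1, H), Add(H, H)) = Mul(Add(1, H), Mul(2, H)) = Mul(2, H, Add(1, H)))
Function('Y')(C, F) = Add(-4, Mul(-8, C, Add(1, C))) (Function('Y')(C, F) = Mul(-4, Add(1, Mul(2, C, Add(1, C)))) = Add(-4, Mul(-8, C, Add(1, C))))
Pow(Add(Function('Y')(Add(D, 4), -6), 72), 2) = Pow(Add(Add(-4, Mul(-8, Add(2, 4), Add(1, Add(2, 4)))), 72), 2) = Pow(Add(Add(-4, Mul(-8, 6, Add(1, 6))), 72), 2) = Pow(Add(Add(-4, Mul(-8, 6, 7)), 72), 2) = Pow(Add(Add(-4, -336), 72), 2) = Pow(Add(-340, 72), 2) = Pow(-268, 2) = 71824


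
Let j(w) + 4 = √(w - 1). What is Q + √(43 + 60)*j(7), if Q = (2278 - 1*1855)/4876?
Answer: 423/4876 + √618 - 4*√103 ≈ -15.649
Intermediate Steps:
j(w) = -4 + √(-1 + w) (j(w) = -4 + √(w - 1) = -4 + √(-1 + w))
Q = 423/4876 (Q = (2278 - 1855)*(1/4876) = 423*(1/4876) = 423/4876 ≈ 0.086751)
Q + √(43 + 60)*j(7) = 423/4876 + √(43 + 60)*(-4 + √(-1 + 7)) = 423/4876 + √103*(-4 + √6)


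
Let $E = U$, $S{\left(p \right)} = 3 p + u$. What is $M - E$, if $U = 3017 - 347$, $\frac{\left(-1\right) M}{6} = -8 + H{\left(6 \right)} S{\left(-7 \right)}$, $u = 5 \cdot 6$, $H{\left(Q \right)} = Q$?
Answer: $-2946$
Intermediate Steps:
$u = 30$
$S{\left(p \right)} = 30 + 3 p$ ($S{\left(p \right)} = 3 p + 30 = 30 + 3 p$)
$M = -276$ ($M = - 6 \left(-8 + 6 \left(30 + 3 \left(-7\right)\right)\right) = - 6 \left(-8 + 6 \left(30 - 21\right)\right) = - 6 \left(-8 + 6 \cdot 9\right) = - 6 \left(-8 + 54\right) = \left(-6\right) 46 = -276$)
$U = 2670$ ($U = 3017 - 347 = 2670$)
$E = 2670$
$M - E = -276 - 2670 = -2946$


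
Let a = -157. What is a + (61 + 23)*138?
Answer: 11435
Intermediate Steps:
a + (61 + 23)*138 = -157 + (61 + 23)*138 = -157 + 84*138 = -157 + 11592 = 11435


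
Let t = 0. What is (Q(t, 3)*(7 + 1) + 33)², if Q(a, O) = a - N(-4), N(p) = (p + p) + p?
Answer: 16641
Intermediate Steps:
N(p) = 3*p (N(p) = 2*p + p = 3*p)
Q(a, O) = 12 + a (Q(a, O) = a - 3*(-4) = a - 1*(-12) = a + 12 = 12 + a)
(Q(t, 3)*(7 + 1) + 33)² = ((12 + 0)*(7 + 1) + 33)² = (12*8 + 33)² = (96 + 33)² = 129² = 16641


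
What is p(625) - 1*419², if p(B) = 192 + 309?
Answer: -175060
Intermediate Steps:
p(B) = 501
p(625) - 1*419² = 501 - 1*419² = 501 - 1*175561 = 501 - 175561 = -175060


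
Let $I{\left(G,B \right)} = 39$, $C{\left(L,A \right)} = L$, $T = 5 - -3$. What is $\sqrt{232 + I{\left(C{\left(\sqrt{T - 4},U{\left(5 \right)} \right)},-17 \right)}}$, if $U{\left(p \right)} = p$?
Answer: $\sqrt{271} \approx 16.462$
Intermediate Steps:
$T = 8$ ($T = 5 + 3 = 8$)
$\sqrt{232 + I{\left(C{\left(\sqrt{T - 4},U{\left(5 \right)} \right)},-17 \right)}} = \sqrt{232 + 39} = \sqrt{271}$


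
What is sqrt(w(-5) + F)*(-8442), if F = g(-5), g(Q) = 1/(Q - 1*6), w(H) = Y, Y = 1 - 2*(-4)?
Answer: -59094*sqrt(22)/11 ≈ -25198.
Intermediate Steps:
Y = 9 (Y = 1 + 8 = 9)
w(H) = 9
g(Q) = 1/(-6 + Q) (g(Q) = 1/(Q - 6) = 1/(-6 + Q))
F = -1/11 (F = 1/(-6 - 5) = 1/(-11) = -1/11 ≈ -0.090909)
sqrt(w(-5) + F)*(-8442) = sqrt(9 - 1/11)*(-8442) = sqrt(98/11)*(-8442) = (7*sqrt(22)/11)*(-8442) = -59094*sqrt(22)/11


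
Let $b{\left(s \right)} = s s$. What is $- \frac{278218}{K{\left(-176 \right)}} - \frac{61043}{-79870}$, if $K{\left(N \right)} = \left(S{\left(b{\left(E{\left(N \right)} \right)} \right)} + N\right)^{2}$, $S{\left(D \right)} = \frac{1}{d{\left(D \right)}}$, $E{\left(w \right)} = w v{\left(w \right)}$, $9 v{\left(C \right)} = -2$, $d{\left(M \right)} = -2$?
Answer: $- \frac{81278579453}{9952520830} \approx -8.1666$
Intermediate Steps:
$v{\left(C \right)} = - \frac{2}{9}$ ($v{\left(C \right)} = \frac{1}{9} \left(-2\right) = - \frac{2}{9}$)
$E{\left(w \right)} = - \frac{2 w}{9}$ ($E{\left(w \right)} = w \left(- \frac{2}{9}\right) = - \frac{2 w}{9}$)
$b{\left(s \right)} = s^{2}$
$S{\left(D \right)} = - \frac{1}{2}$ ($S{\left(D \right)} = \frac{1}{-2} = - \frac{1}{2}$)
$K{\left(N \right)} = \left(- \frac{1}{2} + N\right)^{2}$
$- \frac{278218}{K{\left(-176 \right)}} - \frac{61043}{-79870} = - \frac{278218}{\frac{1}{4} \left(-1 + 2 \left(-176\right)\right)^{2}} - \frac{61043}{-79870} = - \frac{278218}{\frac{1}{4} \left(-1 - 352\right)^{2}} - - \frac{61043}{79870} = - \frac{278218}{\frac{1}{4} \left(-353\right)^{2}} + \frac{61043}{79870} = - \frac{278218}{\frac{1}{4} \cdot 124609} + \frac{61043}{79870} = - \frac{278218}{\frac{124609}{4}} + \frac{61043}{79870} = \left(-278218\right) \frac{4}{124609} + \frac{61043}{79870} = - \frac{1112872}{124609} + \frac{61043}{79870} = - \frac{81278579453}{9952520830}$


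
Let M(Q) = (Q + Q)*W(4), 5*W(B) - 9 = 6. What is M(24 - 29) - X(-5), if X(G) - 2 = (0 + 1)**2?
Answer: -33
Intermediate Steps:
W(B) = 3 (W(B) = 9/5 + (1/5)*6 = 9/5 + 6/5 = 3)
M(Q) = 6*Q (M(Q) = (Q + Q)*3 = (2*Q)*3 = 6*Q)
X(G) = 3 (X(G) = 2 + (0 + 1)**2 = 2 + 1**2 = 2 + 1 = 3)
M(24 - 29) - X(-5) = 6*(24 - 29) - 1*3 = 6*(-5) - 3 = -30 - 3 = -33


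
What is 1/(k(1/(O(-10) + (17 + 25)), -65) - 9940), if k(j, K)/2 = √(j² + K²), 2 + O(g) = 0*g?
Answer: -3976000/39514679999 - 20*√6760001/39514679999 ≈ -0.00010194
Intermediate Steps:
O(g) = -2 (O(g) = -2 + 0*g = -2 + 0 = -2)
k(j, K) = 2*√(K² + j²) (k(j, K) = 2*√(j² + K²) = 2*√(K² + j²))
1/(k(1/(O(-10) + (17 + 25)), -65) - 9940) = 1/(2*√((-65)² + (1/(-2 + (17 + 25)))²) - 9940) = 1/(2*√(4225 + (1/(-2 + 42))²) - 9940) = 1/(2*√(4225 + (1/40)²) - 9940) = 1/(2*√(4225 + 1/1600) - 9940) = 1/(2*√(6760001/1600) - 9940) = 1/(2*(√6760001/40) - 9940) = 1/(√6760001/20 - 9940) = 1/(-9940 + √6760001/20)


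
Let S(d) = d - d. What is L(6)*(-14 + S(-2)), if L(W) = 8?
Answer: -112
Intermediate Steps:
S(d) = 0
L(6)*(-14 + S(-2)) = 8*(-14 + 0) = 8*(-14) = -112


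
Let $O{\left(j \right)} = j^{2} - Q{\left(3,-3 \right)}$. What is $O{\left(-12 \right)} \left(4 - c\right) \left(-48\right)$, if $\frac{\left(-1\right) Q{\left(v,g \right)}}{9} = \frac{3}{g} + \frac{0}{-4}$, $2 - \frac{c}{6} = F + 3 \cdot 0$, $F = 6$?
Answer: $-181440$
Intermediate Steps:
$c = -24$ ($c = 12 - 6 \left(6 + 3 \cdot 0\right) = 12 - 6 \left(6 + 0\right) = 12 - 36 = -24$)
$Q{\left(v,g \right)} = - \frac{27}{g}$ ($Q{\left(v,g \right)} = - 9 \left(\frac{3}{g} + \frac{0}{-4}\right) = - 9 \left(\frac{3}{g} + 0 \left(- \frac{1}{4}\right)\right) = - 9 \left(\frac{3}{g} + 0\right) = - 9 \frac{3}{g} = - \frac{27}{g}$)
$O{\left(j \right)} = -9 + j^{2}$ ($O{\left(j \right)} = j^{2} - - \frac{27}{-3} = j^{2} - \left(-27\right) \left(- \frac{1}{3}\right) = j^{2} - 9 = -9 + j^{2}$)
$O{\left(-12 \right)} \left(4 - c\right) \left(-48\right) = \left(-9 + \left(-12\right)^{2}\right) \left(4 - -24\right) \left(-48\right) = \left(-9 + 144\right) \left(4 + 24\right) \left(-48\right) = 135 \cdot 28 \left(-48\right) = 135 \left(-1344\right) = -181440$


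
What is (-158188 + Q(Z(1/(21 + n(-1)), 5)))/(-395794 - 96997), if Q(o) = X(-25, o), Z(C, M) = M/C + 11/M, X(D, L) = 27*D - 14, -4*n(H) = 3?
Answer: 158877/492791 ≈ 0.32240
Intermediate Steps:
n(H) = -¾ (n(H) = -¼*3 = -¾)
X(D, L) = -14 + 27*D
Z(C, M) = 11/M + M/C
Q(o) = -689 (Q(o) = -14 + 27*(-25) = -14 - 675 = -689)
(-158188 + Q(Z(1/(21 + n(-1)), 5)))/(-395794 - 96997) = (-158188 - 689)/(-395794 - 96997) = -158877/(-492791) = -158877*(-1/492791) = 158877/492791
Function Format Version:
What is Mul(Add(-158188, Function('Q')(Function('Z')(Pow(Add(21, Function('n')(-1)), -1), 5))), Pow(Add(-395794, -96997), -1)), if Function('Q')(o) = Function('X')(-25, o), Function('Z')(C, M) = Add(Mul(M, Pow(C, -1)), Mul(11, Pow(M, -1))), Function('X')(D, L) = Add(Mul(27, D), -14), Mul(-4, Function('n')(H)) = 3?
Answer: Rational(158877, 492791) ≈ 0.32240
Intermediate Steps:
Function('n')(H) = Rational(-3, 4) (Function('n')(H) = Mul(Rational(-1, 4), 3) = Rational(-3, 4))
Function('X')(D, L) = Add(-14, Mul(27, D))
Function('Z')(C, M) = Add(Mul(11, Pow(M, -1)), Mul(M, Pow(C, -1)))
Function('Q')(o) = -689 (Function('Q')(o) = Add(-14, Mul(27, -25)) = Add(-14, -675) = -689)
Mul(Add(-158188, Function('Q')(Function('Z')(Pow(Add(21, Function('n')(-1)), -1), 5))), Pow(Add(-395794, -96997), -1)) = Mul(Add(-158188, -689), Pow(Add(-395794, -96997), -1)) = Mul(-158877, Pow(-492791, -1)) = Mul(-158877, Rational(-1, 492791)) = Rational(158877, 492791)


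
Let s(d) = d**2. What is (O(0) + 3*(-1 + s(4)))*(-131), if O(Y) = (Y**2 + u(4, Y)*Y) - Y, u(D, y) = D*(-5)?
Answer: -5895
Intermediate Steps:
u(D, y) = -5*D
O(Y) = Y**2 - 21*Y (O(Y) = (Y**2 + (-5*4)*Y) - Y = (Y**2 - 20*Y) - Y = Y**2 - 21*Y)
(O(0) + 3*(-1 + s(4)))*(-131) = (0*(-21 + 0) + 3*(-1 + 4**2))*(-131) = (0*(-21) + 3*(-1 + 16))*(-131) = (0 + 3*15)*(-131) = (0 + 45)*(-131) = 45*(-131) = -5895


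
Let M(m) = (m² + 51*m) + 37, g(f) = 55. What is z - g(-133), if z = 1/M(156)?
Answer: -1778094/32329 ≈ -55.000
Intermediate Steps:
M(m) = 37 + m² + 51*m
z = 1/32329 (z = 1/(37 + 156² + 51*156) = 1/(37 + 24336 + 7956) = 1/32329 ≈ 3.0932e-5)
z - g(-133) = 1/32329 - 1*55 = 1/32329 - 55 = -1778094/32329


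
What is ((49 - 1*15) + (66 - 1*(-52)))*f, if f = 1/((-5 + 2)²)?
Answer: 152/9 ≈ 16.889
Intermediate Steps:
f = ⅑ (f = 1/((-3)²) = 1/9 = ⅑ ≈ 0.11111)
((49 - 1*15) + (66 - 1*(-52)))*f = ((49 - 1*15) + (66 - 1*(-52)))*(⅑) = ((49 - 15) + (66 + 52))*(⅑) = (34 + 118)*(⅑) = 152*(⅑) = 152/9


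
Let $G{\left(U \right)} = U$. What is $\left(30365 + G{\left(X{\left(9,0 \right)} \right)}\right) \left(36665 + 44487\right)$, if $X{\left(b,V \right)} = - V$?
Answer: $2464180480$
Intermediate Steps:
$\left(30365 + G{\left(X{\left(9,0 \right)} \right)}\right) \left(36665 + 44487\right) = \left(30365 - 0\right) \left(36665 + 44487\right) = \left(30365 + 0\right) 81152 = 30365 \cdot 81152 = 2464180480$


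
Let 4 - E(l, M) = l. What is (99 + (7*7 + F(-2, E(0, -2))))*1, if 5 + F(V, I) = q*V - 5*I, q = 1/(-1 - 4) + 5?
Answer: 567/5 ≈ 113.40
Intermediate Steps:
E(l, M) = 4 - l
q = 24/5 (q = 1/(-5) + 5 = -⅕ + 5 = 24/5 ≈ 4.8000)
F(V, I) = -5 - 5*I + 24*V/5 (F(V, I) = -5 + (24*V/5 - 5*I) = -5 + (-5*I + 24*V/5) = -5 - 5*I + 24*V/5)
(99 + (7*7 + F(-2, E(0, -2))))*1 = (99 + (7*7 + (-5 - 5*(4 - 1*0) + (24/5)*(-2))))*1 = (99 + (49 + (-5 - 5*(4 + 0) - 48/5)))*1 = (99 + (49 + (-5 - 5*4 - 48/5)))*1 = (99 + (49 + (-5 - 20 - 48/5)))*1 = (99 + (49 - 173/5))*1 = (99 + 72/5)*1 = (567/5)*1 = 567/5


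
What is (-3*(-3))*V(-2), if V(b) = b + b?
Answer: -36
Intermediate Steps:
V(b) = 2*b
(-3*(-3))*V(-2) = (-3*(-3))*(2*(-2)) = 9*(-4) = -36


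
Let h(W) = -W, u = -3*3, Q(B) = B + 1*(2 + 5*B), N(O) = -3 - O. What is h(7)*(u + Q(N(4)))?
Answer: 343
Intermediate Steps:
Q(B) = 2 + 6*B (Q(B) = B + (2 + 5*B) = 2 + 6*B)
u = -9
h(7)*(u + Q(N(4))) = (-1*7)*(-9 + (2 + 6*(-3 - 1*4))) = -7*(-9 + (2 + 6*(-3 - 4))) = -7*(-9 + (2 + 6*(-7))) = -7*(-9 + (2 - 42)) = -7*(-9 - 40) = -7*(-49) = 343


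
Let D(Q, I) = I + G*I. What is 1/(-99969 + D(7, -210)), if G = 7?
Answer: -1/101649 ≈ -9.8378e-6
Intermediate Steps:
D(Q, I) = 8*I (D(Q, I) = I + 7*I = 8*I)
1/(-99969 + D(7, -210)) = 1/(-99969 + 8*(-210)) = 1/(-99969 - 1680) = 1/(-101649) = -1/101649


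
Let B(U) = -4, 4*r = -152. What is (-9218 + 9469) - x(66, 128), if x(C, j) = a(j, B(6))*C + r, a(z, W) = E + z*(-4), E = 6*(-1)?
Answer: 34477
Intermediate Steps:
r = -38 (r = (1/4)*(-152) = -38)
E = -6
a(z, W) = -6 - 4*z (a(z, W) = -6 + z*(-4) = -6 - 4*z)
x(C, j) = -38 + C*(-6 - 4*j) (x(C, j) = (-6 - 4*j)*C - 38 = C*(-6 - 4*j) - 38 = -38 + C*(-6 - 4*j))
(-9218 + 9469) - x(66, 128) = (-9218 + 9469) - (-38 - 2*66*(3 + 2*128)) = 251 - (-38 - 2*66*(3 + 256)) = 251 - (-38 - 2*66*259) = 251 - (-38 - 34188) = 251 - 1*(-34226) = 251 + 34226 = 34477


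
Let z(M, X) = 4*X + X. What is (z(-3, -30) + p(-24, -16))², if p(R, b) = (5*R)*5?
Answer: 562500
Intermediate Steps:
p(R, b) = 25*R
z(M, X) = 5*X
(z(-3, -30) + p(-24, -16))² = (5*(-30) + 25*(-24))² = (-150 - 600)² = (-750)² = 562500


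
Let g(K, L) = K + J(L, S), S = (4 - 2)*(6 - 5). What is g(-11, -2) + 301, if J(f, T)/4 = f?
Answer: 282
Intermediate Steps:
S = 2 (S = 2*1 = 2)
J(f, T) = 4*f
g(K, L) = K + 4*L
g(-11, -2) + 301 = (-11 + 4*(-2)) + 301 = (-11 - 8) + 301 = -19 + 301 = 282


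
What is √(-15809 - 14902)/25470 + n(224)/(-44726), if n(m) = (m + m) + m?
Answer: -336/22363 + I*√30711/25470 ≈ -0.015025 + 0.0068805*I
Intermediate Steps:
n(m) = 3*m (n(m) = 2*m + m = 3*m)
√(-15809 - 14902)/25470 + n(224)/(-44726) = √(-15809 - 14902)/25470 + (3*224)/(-44726) = √(-30711)*(1/25470) + 672*(-1/44726) = (I*√30711)*(1/25470) - 336/22363 = I*√30711/25470 - 336/22363 = -336/22363 + I*√30711/25470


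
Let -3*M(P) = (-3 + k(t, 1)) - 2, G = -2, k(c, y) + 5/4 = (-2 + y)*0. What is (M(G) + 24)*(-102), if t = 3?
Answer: -5321/2 ≈ -2660.5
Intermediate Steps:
k(c, y) = -5/4 (k(c, y) = -5/4 + (-2 + y)*0 = -5/4 + 0 = -5/4)
M(P) = 25/12 (M(P) = -((-3 - 5/4) - 2)/3 = -(-17/4 - 2)/3 = -1/3*(-25/4) = 25/12)
(M(G) + 24)*(-102) = (25/12 + 24)*(-102) = (313/12)*(-102) = -5321/2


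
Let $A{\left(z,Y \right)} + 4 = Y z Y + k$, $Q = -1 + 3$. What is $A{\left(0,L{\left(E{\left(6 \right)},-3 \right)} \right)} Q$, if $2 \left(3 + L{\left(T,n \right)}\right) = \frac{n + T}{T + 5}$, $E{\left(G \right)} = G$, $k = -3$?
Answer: $-14$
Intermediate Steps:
$L{\left(T,n \right)} = -3 + \frac{T + n}{2 \left(5 + T\right)}$ ($L{\left(T,n \right)} = -3 + \frac{\left(n + T\right) \frac{1}{T + 5}}{2} = -3 + \frac{\left(T + n\right) \frac{1}{5 + T}}{2} = -3 + \frac{\frac{1}{5 + T} \left(T + n\right)}{2} = -3 + \frac{T + n}{2 \left(5 + T\right)}$)
$Q = 2$
$A{\left(z,Y \right)} = -7 + z Y^{2}$ ($A{\left(z,Y \right)} = -4 + \left(Y z Y - 3\right) = -4 + \left(z Y^{2} - 3\right) = -4 + \left(-3 + z Y^{2}\right) = -7 + z Y^{2}$)
$A{\left(0,L{\left(E{\left(6 \right)},-3 \right)} \right)} Q = \left(-7 + 0 \left(\frac{-30 - 3 - 30}{2 \left(5 + 6\right)}\right)^{2}\right) 2 = \left(-7 + 0 \left(\frac{-30 - 3 - 30}{2 \cdot 11}\right)^{2}\right) 2 = \left(-7 + 0 \left(\frac{1}{2} \cdot \frac{1}{11} \left(-63\right)\right)^{2}\right) 2 = \left(-7 + 0 \left(- \frac{63}{22}\right)^{2}\right) 2 = \left(-7 + 0 \cdot \frac{3969}{484}\right) 2 = \left(-7 + 0\right) 2 = \left(-7\right) 2 = -14$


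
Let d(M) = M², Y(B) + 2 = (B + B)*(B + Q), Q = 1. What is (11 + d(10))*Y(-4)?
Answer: 2442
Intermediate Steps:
Y(B) = -2 + 2*B*(1 + B) (Y(B) = -2 + (B + B)*(B + 1) = -2 + (2*B)*(1 + B) = -2 + 2*B*(1 + B))
(11 + d(10))*Y(-4) = (11 + 10²)*(-2 + 2*(-4) + 2*(-4)²) = (11 + 100)*(-2 - 8 + 2*16) = 111*(-2 - 8 + 32) = 111*22 = 2442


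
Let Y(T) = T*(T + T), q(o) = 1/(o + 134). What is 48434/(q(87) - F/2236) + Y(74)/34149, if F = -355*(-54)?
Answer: -31433620858228/5561471991 ≈ -5652.0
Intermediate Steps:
F = 19170
q(o) = 1/(134 + o)
Y(T) = 2*T² (Y(T) = T*(2*T) = 2*T²)
48434/(q(87) - F/2236) + Y(74)/34149 = 48434/(1/(134 + 87) - 19170/2236) + (2*74²)/34149 = 48434/(1/221 - 19170/2236) + (2*5476)*(1/34149) = 48434/(1/221 - 1*9585/1118) + 10952*(1/34149) = 48434/(1/221 - 9585/1118) + 10952/34149 = 48434/(-162859/19006) + 10952/34149 = 48434*(-19006/162859) + 10952/34149 = -920536604/162859 + 10952/34149 = -31433620858228/5561471991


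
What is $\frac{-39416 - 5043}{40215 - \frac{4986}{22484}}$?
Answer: $- \frac{499808078}{452094537} \approx -1.1055$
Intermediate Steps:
$\frac{-39416 - 5043}{40215 - \frac{4986}{22484}} = - \frac{44459}{40215 - \frac{2493}{11242}} = - \frac{44459}{\frac{452094537}{11242}} = \left(-44459\right) \frac{11242}{452094537} = - \frac{499808078}{452094537}$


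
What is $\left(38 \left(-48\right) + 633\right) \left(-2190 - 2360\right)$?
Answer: $5419050$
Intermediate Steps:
$\left(38 \left(-48\right) + 633\right) \left(-2190 - 2360\right) = \left(-1824 + 633\right) \left(-4550\right) = \left(-1191\right) \left(-4550\right) = 5419050$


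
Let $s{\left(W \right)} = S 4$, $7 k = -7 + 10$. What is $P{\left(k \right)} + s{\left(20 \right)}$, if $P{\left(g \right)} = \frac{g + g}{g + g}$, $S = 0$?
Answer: $1$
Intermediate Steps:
$k = \frac{3}{7}$ ($k = \frac{-7 + 10}{7} = \frac{1}{7} \cdot 3 = \frac{3}{7} \approx 0.42857$)
$P{\left(g \right)} = 1$ ($P{\left(g \right)} = \frac{2 g}{2 g} = 2 g \frac{1}{2 g} = 1$)
$s{\left(W \right)} = 0$ ($s{\left(W \right)} = 0 \cdot 4 = 0$)
$P{\left(k \right)} + s{\left(20 \right)} = 1 + 0 = 1$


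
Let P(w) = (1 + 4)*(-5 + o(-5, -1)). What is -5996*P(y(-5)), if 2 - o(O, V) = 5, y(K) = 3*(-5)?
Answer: 239840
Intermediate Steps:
y(K) = -15
o(O, V) = -3 (o(O, V) = 2 - 1*5 = 2 - 5 = -3)
P(w) = -40 (P(w) = (1 + 4)*(-5 - 3) = 5*(-8) = -40)
-5996*P(y(-5)) = -5996*(-40) = -1*(-239840) = 239840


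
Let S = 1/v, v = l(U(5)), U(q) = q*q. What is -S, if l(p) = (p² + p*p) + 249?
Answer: -1/1499 ≈ -0.00066711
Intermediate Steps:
U(q) = q²
l(p) = 249 + 2*p² (l(p) = (p² + p²) + 249 = 2*p² + 249 = 249 + 2*p²)
v = 1499 (v = 249 + 2*(5²)² = 249 + 2*25² = 249 + 2*625 = 249 + 1250 = 1499)
S = 1/1499 ≈ 0.00066711
-S = -1*1/1499 = -1/1499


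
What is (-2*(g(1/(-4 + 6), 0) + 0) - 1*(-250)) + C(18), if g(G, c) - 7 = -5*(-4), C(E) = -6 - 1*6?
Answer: 184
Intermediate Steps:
C(E) = -12 (C(E) = -6 - 6 = -12)
g(G, c) = 27 (g(G, c) = 7 - 5*(-4) = 7 + 20 = 27)
(-2*(g(1/(-4 + 6), 0) + 0) - 1*(-250)) + C(18) = (-2*(27 + 0) - 1*(-250)) - 12 = (-2*27 + 250) - 12 = (-54 + 250) - 12 = 196 - 12 = 184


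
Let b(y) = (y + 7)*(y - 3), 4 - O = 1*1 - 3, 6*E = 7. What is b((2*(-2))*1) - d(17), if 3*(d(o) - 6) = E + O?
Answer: -529/18 ≈ -29.389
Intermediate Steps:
E = 7/6 (E = (1/6)*7 = 7/6 ≈ 1.1667)
O = 6 (O = 4 - (1*1 - 3) = 4 - (1 - 3) = 4 - 1*(-2) = 4 + 2 = 6)
b(y) = (-3 + y)*(7 + y) (b(y) = (7 + y)*(-3 + y) = (-3 + y)*(7 + y))
d(o) = 151/18 (d(o) = 6 + (7/6 + 6)/3 = 6 + (1/3)*(43/6) = 6 + 43/18 = 151/18)
b((2*(-2))*1) - d(17) = (-21 + ((2*(-2))*1)**2 + 4*((2*(-2))*1)) - 1*151/18 = (-21 + (-4*1)**2 + 4*(-4*1)) - 151/18 = (-21 + (-4)**2 + 4*(-4)) - 151/18 = (-21 + 16 - 16) - 151/18 = -21 - 151/18 = -529/18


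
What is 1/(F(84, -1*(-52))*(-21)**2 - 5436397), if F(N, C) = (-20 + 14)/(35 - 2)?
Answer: -11/59801249 ≈ -1.8394e-7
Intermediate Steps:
F(N, C) = -2/11 (F(N, C) = -6/33 = -6*1/33 = -2/11)
1/(F(84, -1*(-52))*(-21)**2 - 5436397) = 1/(-2/11*(-21)**2 - 5436397) = 1/(-2/11*441 - 5436397) = 1/(-882/11 - 5436397) = 1/(-59801249/11) = -11/59801249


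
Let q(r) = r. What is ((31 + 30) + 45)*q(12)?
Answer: 1272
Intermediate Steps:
((31 + 30) + 45)*q(12) = ((31 + 30) + 45)*12 = (61 + 45)*12 = 106*12 = 1272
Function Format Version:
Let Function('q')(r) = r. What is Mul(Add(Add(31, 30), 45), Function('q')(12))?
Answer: 1272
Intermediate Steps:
Mul(Add(Add(31, 30), 45), Function('q')(12)) = Mul(Add(Add(31, 30), 45), 12) = Mul(Add(61, 45), 12) = Mul(106, 12) = 1272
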